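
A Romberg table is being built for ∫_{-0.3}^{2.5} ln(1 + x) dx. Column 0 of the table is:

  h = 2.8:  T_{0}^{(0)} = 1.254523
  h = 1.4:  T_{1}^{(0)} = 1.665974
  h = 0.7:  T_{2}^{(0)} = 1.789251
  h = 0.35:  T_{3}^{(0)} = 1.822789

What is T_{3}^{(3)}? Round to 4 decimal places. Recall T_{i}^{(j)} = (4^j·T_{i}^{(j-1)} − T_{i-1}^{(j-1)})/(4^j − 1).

T_{1}^{(1)} = 1.665974 + (1.665974 − 1.254523)/3 = 1.803124
T_{2}^{(1)} = (4·1.789251 − 1.665974) / 3 = 1.830343
T_{3}^{(1)} = 1.822789 + (1.822789 − 1.789251)/3 = 1.833968
T_{2}^{(2)} = 1.830343 + (1.830343 − 1.803124)/15 = 1.832158
T_{3}^{(2)} = 1.833968 + (1.833968 − 1.830343)/15 = 1.834210
T_{3}^{(3)} = 1.834210 + (1.834210 − 1.832158)/63 = 1.834243

1.8342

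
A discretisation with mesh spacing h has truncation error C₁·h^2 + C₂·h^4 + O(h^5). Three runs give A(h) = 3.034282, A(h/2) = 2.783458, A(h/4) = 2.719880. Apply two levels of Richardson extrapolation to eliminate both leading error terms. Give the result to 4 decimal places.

2.6986

First eliminate the h^2 term (factor 2^2 = 4):
  B₁ = (4·2.783458 − 3.034282)/3 = 2.699850
  B₂ = (4·2.719880 − 2.783458)/3 = 2.698687
Then eliminate the h^4 term (factor 2^4 = 16):
  (16·2.698687 − 2.699850)/15 = 2.698609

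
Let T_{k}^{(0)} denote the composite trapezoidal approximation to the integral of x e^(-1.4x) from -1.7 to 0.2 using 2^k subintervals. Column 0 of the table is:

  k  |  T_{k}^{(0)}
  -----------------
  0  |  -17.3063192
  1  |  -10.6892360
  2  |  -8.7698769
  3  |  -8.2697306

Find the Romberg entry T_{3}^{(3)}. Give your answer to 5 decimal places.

-8.10113

T_{1}^{(1)} = -10.6892360 + (-10.6892360 − (-17.3063192))/3 = -8.4835416
T_{2}^{(1)} = (4·(-8.7698769) − (-10.6892360)) / 3 = -8.1300905
T_{3}^{(1)} = -8.2697306 + (-8.2697306 − (-8.7698769))/3 = -8.1030152
T_{2}^{(2)} = (16·(-8.1300905) − (-8.4835416)) / 15 = -8.1065271
T_{3}^{(2)} = -8.1030152 + (-8.1030152 − (-8.1300905))/15 = -8.1012102
T_{3}^{(3)} = (64·(-8.1012102) − (-8.1065271)) / 63 = -8.1011258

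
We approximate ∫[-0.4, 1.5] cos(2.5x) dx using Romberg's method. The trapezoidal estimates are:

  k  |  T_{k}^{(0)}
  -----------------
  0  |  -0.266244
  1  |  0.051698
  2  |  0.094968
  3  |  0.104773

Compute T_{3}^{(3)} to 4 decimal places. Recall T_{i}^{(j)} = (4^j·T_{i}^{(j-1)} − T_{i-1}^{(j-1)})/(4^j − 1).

T_{1}^{(1)} = (4·0.051698 − (-0.266244)) / 3 = 0.157679
T_{2}^{(1)} = 0.094968 + (0.094968 − 0.051698)/3 = 0.109391
T_{3}^{(1)} = (4·0.104773 − 0.094968) / 3 = 0.108041
T_{2}^{(2)} = (16·0.109391 − 0.157679) / 15 = 0.106172
T_{3}^{(2)} = 0.108041 + (0.108041 − 0.109391)/15 = 0.107951
T_{3}^{(3)} = (64·0.107951 − 0.106172) / 63 = 0.107979

0.1080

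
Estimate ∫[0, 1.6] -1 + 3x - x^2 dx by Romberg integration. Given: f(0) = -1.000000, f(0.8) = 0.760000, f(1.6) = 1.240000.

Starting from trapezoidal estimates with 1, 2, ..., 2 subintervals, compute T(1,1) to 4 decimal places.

0.8747

T(0,0) (trapezoid, 1 panel, h=1.6000): 0.192000
T(1,0) (trapezoid, 2 panels, h=0.8000): 0.704000
T(1,1) = 0.704000 + (0.704000 − 0.192000)/3 = 0.874667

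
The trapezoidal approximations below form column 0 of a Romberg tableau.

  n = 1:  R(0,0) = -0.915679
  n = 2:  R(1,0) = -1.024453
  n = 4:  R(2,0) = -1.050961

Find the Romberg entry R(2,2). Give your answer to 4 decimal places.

-1.0597

R(1,1) = (4·(-1.024453) − (-0.915679)) / 3 = -1.060711
R(2,1) = (4·(-1.050961) − (-1.024453)) / 3 = -1.059797
R(2,2) = -1.059797 + (-1.059797 − (-1.060711))/15 = -1.059736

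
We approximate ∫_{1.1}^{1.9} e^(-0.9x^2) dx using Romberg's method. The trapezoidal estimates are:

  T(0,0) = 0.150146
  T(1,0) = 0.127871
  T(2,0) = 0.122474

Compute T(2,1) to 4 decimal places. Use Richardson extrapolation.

0.1207

Richardson extrapolation on the trapezoidal column (denominator 4−1=3):
T(2,1) = (4·0.122474 − 0.127871) / 3 = 0.120675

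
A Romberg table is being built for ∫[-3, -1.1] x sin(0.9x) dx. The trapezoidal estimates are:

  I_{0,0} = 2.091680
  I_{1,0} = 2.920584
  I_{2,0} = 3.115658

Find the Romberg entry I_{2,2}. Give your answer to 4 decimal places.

Richardson extrapolation on the trapezoidal column (denominator 4−1=3):
I_{1,1} = (4·2.920584 − 2.091680) / 3 = 3.196885
I_{2,1} = (4·3.115658 − 2.920584) / 3 = 3.180683
I_{2,2} = (16·3.180683 − 3.196885) / 15 = 3.179603

3.1796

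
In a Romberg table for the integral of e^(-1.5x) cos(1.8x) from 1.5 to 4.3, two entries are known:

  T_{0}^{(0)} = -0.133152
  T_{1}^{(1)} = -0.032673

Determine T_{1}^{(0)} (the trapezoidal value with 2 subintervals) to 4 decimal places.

From T_{1}^{(1)} = (4·T_{1}^{(0)} − T_{0}^{(0)})/3, solve for T_{1}^{(0)}:
4·T_{1}^{(0)} = 3·(-0.032673) + (-0.133152) = -0.231171
T_{1}^{(0)} = -0.057793

-0.0578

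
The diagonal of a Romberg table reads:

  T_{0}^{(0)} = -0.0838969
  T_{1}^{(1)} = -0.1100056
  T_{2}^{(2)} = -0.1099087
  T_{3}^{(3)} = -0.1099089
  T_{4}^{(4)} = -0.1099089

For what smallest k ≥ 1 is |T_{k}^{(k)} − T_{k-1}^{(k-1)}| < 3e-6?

|T_{1}^{(1)} − T_{0}^{(0)}| = 0.0261087 ≥ 3e-6
|T_{2}^{(2)} − T_{1}^{(1)}| = 0.0000969 ≥ 3e-6
|T_{3}^{(3)} − T_{2}^{(2)}| = 0.0000002 < 3e-6

k = 3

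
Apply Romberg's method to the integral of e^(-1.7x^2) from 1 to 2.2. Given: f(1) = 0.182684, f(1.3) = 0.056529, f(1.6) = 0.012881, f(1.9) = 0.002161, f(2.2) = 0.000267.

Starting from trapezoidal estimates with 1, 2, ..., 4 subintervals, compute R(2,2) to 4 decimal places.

R(0,0) (trapezoid, 1 panel, h=1.2000): 0.109771
R(1,0) (trapezoid, 2 panels, h=0.6000): 0.062614
R(2,0) (trapezoid, 4 panels, h=0.3000): 0.048914
R(1,1) = 0.062614 + (0.062614 − 0.109771)/3 = 0.046895
R(2,1) = 0.048914 + (0.048914 − 0.062614)/3 = 0.044347
R(2,2) = 0.044347 + (0.044347 − 0.046895)/15 = 0.044177

0.0442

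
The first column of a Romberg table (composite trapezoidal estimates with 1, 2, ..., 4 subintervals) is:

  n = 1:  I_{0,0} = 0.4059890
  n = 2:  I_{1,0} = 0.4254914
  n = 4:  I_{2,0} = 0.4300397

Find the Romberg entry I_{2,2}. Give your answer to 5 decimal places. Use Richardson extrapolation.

0.43153

Richardson extrapolation on the trapezoidal column (denominator 4−1=3):
I_{1,1} = (4·0.4254914 − 0.4059890) / 3 = 0.4319922
I_{2,1} = (4·0.4300397 − 0.4254914) / 3 = 0.4315558
I_{2,2} = (16·0.4315558 − 0.4319922) / 15 = 0.4315267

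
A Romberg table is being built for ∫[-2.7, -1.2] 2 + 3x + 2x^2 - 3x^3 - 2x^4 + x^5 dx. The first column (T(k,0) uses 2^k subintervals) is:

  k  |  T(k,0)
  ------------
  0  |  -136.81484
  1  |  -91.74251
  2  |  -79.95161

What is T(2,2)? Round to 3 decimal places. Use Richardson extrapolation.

Richardson extrapolation on the trapezoidal column (denominator 4−1=3):
T(1,1) = (4·(-91.74251) − (-136.81484)) / 3 = -76.71840
T(2,1) = (4·(-79.95161) − (-91.74251)) / 3 = -76.02131
T(2,2) = -76.02131 + (-76.02131 − (-76.71840))/15 = -75.97484

-75.975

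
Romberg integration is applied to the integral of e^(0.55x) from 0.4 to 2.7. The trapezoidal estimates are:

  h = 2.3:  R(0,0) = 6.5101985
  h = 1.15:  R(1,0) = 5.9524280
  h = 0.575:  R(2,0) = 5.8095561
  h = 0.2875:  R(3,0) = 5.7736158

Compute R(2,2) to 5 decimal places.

Richardson extrapolation on the trapezoidal column (denominator 4−1=3):
R(1,1) = (4·5.9524280 − 6.5101985) / 3 = 5.7665045
R(2,1) = 5.8095561 + (5.8095561 − 5.9524280)/3 = 5.7619321
R(2,2) = 5.7619321 + (5.7619321 − 5.7665045)/15 = 5.7616273

5.76163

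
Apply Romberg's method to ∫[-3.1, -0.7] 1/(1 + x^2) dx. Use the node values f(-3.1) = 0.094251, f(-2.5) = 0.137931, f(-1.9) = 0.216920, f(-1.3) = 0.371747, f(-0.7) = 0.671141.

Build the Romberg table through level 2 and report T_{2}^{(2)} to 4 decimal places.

0.6472

T_{0}^{(0)} (trapezoid, 1 panel, h=2.4000): 0.918470
T_{1}^{(0)} (trapezoid, 2 panels, h=1.2000): 0.719539
T_{2}^{(0)} (trapezoid, 4 panels, h=0.6000): 0.665576
T_{1}^{(1)} = 0.719539 + (0.719539 − 0.918470)/3 = 0.653229
T_{2}^{(1)} = 0.665576 + (0.665576 − 0.719539)/3 = 0.647588
T_{2}^{(2)} = 0.647588 + (0.647588 − 0.653229)/15 = 0.647212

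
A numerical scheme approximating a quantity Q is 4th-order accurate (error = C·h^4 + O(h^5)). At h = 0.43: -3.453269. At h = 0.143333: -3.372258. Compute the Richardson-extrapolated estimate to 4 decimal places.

Extrapolated value = (81·A(h/3) − A(h)) / (81 − 1)
= (81·(-3.372258) − (-3.453269)) / 80
= -269.699629 / 80 = -3.371245

-3.3712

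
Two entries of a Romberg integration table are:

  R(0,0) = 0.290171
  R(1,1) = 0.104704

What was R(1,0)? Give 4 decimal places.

0.1511

From R(1,1) = (4·R(1,0) − R(0,0))/3, solve for R(1,0):
4·R(1,0) = 3·0.104704 + 0.290171 = 0.604283
R(1,0) = 0.151071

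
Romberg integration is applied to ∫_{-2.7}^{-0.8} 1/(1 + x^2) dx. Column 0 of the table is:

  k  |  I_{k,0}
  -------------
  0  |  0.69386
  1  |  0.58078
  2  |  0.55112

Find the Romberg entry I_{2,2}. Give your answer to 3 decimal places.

Richardson extrapolation on the trapezoidal column (denominator 4−1=3):
I_{1,1} = 0.58078 + (0.58078 − 0.69386)/3 = 0.54309
I_{2,1} = (4·0.55112 − 0.58078) / 3 = 0.54123
I_{2,2} = 0.54123 + (0.54123 − 0.54309)/15 = 0.54111

0.541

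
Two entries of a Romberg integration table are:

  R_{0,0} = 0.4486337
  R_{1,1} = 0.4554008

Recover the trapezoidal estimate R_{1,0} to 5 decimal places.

0.45371

From R_{1,1} = (4·R_{1,0} − R_{0,0})/3, solve for R_{1,0}:
4·R_{1,0} = 3·0.4554008 + 0.4486337 = 1.8148361
R_{1,0} = 0.4537090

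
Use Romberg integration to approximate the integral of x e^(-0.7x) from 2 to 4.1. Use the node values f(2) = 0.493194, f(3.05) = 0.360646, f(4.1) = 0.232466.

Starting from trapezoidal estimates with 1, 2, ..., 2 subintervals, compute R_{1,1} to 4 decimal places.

0.7589

R_{0,0} (trapezoid, 1 panel, h=2.1000): 0.761943
R_{1,0} (trapezoid, 2 panels, h=1.0500): 0.759650
R_{1,1} = 0.759650 + (0.759650 − 0.761943)/3 = 0.758886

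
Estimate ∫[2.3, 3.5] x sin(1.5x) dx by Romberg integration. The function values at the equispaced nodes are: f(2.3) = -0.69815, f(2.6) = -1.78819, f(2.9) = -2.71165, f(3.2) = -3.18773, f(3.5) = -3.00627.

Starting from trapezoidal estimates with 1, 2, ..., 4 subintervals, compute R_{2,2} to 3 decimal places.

-2.903

R_{0,0} (trapezoid, 1 panel, h=1.2000): -2.22265
R_{1,0} (trapezoid, 2 panels, h=0.6000): -2.73832
R_{2,0} (trapezoid, 4 panels, h=0.3000): -2.86193
R_{1,1} = -2.73832 + (-2.73832 − (-2.22265))/3 = -2.91021
R_{2,1} = -2.86193 + (-2.86193 − (-2.73832))/3 = -2.90313
R_{2,2} = -2.90313 + (-2.90313 − (-2.91021))/15 = -2.90266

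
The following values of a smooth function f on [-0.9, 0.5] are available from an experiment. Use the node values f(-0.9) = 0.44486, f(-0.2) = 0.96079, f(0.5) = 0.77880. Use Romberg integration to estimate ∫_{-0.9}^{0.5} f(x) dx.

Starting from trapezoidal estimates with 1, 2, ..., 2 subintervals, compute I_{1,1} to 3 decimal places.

1.182

I_{0,0} (trapezoid, 1 panel, h=1.4000): 0.85656
I_{1,0} (trapezoid, 2 panels, h=0.7000): 1.10083
I_{1,1} = 1.10083 + (1.10083 − 0.85656)/3 = 1.18225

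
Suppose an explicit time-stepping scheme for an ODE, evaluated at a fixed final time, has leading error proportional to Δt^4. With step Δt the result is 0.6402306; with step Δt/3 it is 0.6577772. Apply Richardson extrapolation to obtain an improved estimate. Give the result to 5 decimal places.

0.65800

The leading error scales as Δt^4; refining by a factor of 3 reduces it by 3^4 = 81.
Extrapolated value = (81·A(Δt/3) − A(Δt)) / (81 − 1)
= (81·0.6577772 − 0.6402306) / 80
= 52.6397226 / 80 = 0.6579965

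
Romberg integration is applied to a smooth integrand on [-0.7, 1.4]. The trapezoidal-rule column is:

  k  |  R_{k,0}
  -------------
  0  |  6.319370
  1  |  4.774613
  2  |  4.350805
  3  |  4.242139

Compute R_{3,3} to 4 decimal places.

4.2057

Richardson extrapolation on the trapezoidal column (denominator 4−1=3):
R_{1,1} = (4·4.774613 − 6.319370) / 3 = 4.259694
R_{2,1} = (4·4.350805 − 4.774613) / 3 = 4.209536
R_{3,1} = 4.242139 + (4.242139 − 4.350805)/3 = 4.205917
R_{2,2} = 4.209536 + (4.209536 − 4.259694)/15 = 4.206192
R_{3,2} = 4.205917 + (4.205917 − 4.209536)/15 = 4.205676
R_{3,3} = (64·4.205676 − 4.206192) / 63 = 4.205668
(Column j=1 coincides with Simpson's rule on the same nodes.)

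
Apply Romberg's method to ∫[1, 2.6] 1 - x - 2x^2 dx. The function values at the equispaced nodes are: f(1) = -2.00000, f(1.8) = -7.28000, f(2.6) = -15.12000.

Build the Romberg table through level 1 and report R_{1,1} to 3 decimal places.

R_{0,0} (trapezoid, 1 panel, h=1.6000): -13.69600
R_{1,0} (trapezoid, 2 panels, h=0.8000): -12.67200
R_{1,1} = -12.67200 + (-12.67200 − (-13.69600))/3 = -12.33067

-12.331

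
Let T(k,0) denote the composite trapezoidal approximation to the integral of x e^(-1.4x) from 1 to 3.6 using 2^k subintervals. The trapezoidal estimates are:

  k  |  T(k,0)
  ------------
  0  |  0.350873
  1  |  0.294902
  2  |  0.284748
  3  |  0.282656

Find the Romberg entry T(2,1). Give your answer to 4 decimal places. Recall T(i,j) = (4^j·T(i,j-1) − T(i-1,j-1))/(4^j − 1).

Richardson extrapolation on the trapezoidal column (denominator 4−1=3):
T(2,1) = (4·0.284748 − 0.294902) / 3 = 0.281363

0.2814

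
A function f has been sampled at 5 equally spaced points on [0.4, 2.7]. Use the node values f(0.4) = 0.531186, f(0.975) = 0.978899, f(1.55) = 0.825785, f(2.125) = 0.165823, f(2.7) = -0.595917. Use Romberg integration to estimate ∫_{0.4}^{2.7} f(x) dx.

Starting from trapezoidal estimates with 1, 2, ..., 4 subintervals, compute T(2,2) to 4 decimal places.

1.1778

T(0,0) (trapezoid, 1 panel, h=2.3000): -0.074441
T(1,0) (trapezoid, 2 panels, h=1.1500): 0.912432
T(2,0) (trapezoid, 4 panels, h=0.5750): 1.114431
T(1,1) = 0.912432 + (0.912432 − (-0.074441))/3 = 1.241390
T(2,1) = 1.114431 + (1.114431 − 0.912432)/3 = 1.181764
T(2,2) = 1.181764 + (1.181764 − 1.241390)/15 = 1.177789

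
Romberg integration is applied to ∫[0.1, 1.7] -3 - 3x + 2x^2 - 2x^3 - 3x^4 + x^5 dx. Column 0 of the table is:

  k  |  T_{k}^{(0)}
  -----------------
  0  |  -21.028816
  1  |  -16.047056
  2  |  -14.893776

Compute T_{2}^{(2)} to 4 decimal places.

Richardson extrapolation on the trapezoidal column (denominator 4−1=3):
T_{1}^{(1)} = (4·(-16.047056) − (-21.028816)) / 3 = -14.386469
T_{2}^{(1)} = -14.893776 + (-14.893776 − (-16.047056))/3 = -14.509349
T_{2}^{(2)} = -14.509349 + (-14.509349 − (-14.386469))/15 = -14.517541

-14.5175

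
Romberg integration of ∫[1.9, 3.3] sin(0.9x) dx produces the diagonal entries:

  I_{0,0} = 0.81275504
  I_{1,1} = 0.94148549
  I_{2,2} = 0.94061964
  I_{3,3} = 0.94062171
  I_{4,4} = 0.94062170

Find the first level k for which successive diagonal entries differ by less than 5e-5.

|I_{1,1} − I_{0,0}| = 0.12873045 ≥ 5e-5
|I_{2,2} − I_{1,1}| = 0.00086585 ≥ 5e-5
|I_{3,3} − I_{2,2}| = 0.00000207 < 5e-5

k = 3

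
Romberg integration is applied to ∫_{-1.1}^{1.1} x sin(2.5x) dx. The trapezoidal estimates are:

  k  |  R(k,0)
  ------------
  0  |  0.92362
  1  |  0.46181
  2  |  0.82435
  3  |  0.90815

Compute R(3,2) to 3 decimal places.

0.935

Richardson extrapolation on the trapezoidal column (denominator 4−1=3):
R(2,1) = (4·0.82435 − 0.46181) / 3 = 0.94520
R(3,1) = 0.90815 + (0.90815 − 0.82435)/3 = 0.93608
R(3,2) = 0.93608 + (0.93608 − 0.94520)/15 = 0.93547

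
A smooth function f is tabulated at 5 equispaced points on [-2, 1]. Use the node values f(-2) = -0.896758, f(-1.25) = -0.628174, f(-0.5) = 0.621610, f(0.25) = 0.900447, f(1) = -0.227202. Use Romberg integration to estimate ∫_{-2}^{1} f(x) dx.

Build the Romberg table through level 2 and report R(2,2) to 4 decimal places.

R(0,0) (trapezoid, 1 panel, h=3.0000): -1.685940
R(1,0) (trapezoid, 2 panels, h=1.5000): 0.089445
R(2,0) (trapezoid, 4 panels, h=0.7500): 0.248927
R(1,1) = 0.089445 + (0.089445 − (-1.685940))/3 = 0.681240
R(2,1) = 0.248927 + (0.248927 − 0.089445)/3 = 0.302088
R(2,2) = 0.302088 + (0.302088 − 0.681240)/15 = 0.276811

0.2768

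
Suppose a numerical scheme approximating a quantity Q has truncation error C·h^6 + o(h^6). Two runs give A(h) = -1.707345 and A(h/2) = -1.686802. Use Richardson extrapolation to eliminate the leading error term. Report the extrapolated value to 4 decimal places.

-1.6865

Extrapolated value = (64·A(h/2) − A(h)) / (64 − 1)
= (64·(-1.686802) − (-1.707345)) / 63
= -106.247983 / 63 = -1.686476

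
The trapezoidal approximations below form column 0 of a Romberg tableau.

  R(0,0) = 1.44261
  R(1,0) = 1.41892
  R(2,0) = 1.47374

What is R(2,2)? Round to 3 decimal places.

1.497

Richardson extrapolation on the trapezoidal column (denominator 4−1=3):
R(1,1) = 1.41892 + (1.41892 − 1.44261)/3 = 1.41102
R(2,1) = 1.47374 + (1.47374 − 1.41892)/3 = 1.49201
R(2,2) = (16·1.49201 − 1.41102) / 15 = 1.49741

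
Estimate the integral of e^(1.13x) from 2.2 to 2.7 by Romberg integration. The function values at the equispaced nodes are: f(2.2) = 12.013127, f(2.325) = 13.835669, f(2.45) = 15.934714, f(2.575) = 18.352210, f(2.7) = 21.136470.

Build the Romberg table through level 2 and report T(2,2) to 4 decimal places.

T(0,0) (trapezoid, 1 panel, h=0.5000): 8.287399
T(1,0) (trapezoid, 2 panels, h=0.2500): 8.127378
T(2,0) (trapezoid, 4 panels, h=0.1250): 8.087174
T(1,1) = 8.127378 + (8.127378 − 8.287399)/3 = 8.074038
T(2,1) = 8.087174 + (8.087174 − 8.127378)/3 = 8.073773
T(2,2) = 8.073773 + (8.073773 − 8.074038)/15 = 8.073755

8.0738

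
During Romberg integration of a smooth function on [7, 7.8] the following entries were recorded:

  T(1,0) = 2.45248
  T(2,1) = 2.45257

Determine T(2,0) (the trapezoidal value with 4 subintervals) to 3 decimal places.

From T(2,1) = (4·T(2,0) − T(1,0))/3, solve for T(2,0):
4·T(2,0) = 3·2.45257 + 2.45248 = 9.81019
T(2,0) = 2.45255

2.453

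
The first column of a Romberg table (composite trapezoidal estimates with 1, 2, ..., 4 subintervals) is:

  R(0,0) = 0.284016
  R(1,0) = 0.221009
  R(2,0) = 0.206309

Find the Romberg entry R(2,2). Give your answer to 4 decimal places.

R(1,1) = 0.221009 + (0.221009 − 0.284016)/3 = 0.200007
R(2,1) = 0.206309 + (0.206309 − 0.221009)/3 = 0.201409
R(2,2) = 0.201409 + (0.201409 − 0.200007)/15 = 0.201502

0.2015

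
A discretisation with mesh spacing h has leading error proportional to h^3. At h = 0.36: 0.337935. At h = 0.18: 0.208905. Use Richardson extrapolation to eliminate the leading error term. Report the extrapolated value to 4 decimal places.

0.1905

The leading error scales as h^3; refining by a factor of 2 reduces it by 2^3 = 8.
Extrapolated value = (8·A(h/2) − A(h)) / (8 − 1)
= (8·0.208905 − 0.337935) / 7
= 1.333305 / 7 = 0.190472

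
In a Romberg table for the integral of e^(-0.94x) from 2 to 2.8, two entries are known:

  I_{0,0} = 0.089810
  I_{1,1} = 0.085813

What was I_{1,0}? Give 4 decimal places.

0.0868

From I_{1,1} = (4·I_{1,0} − I_{0,0})/3, solve for I_{1,0}:
4·I_{1,0} = 3·0.085813 + 0.089810 = 0.347249
I_{1,0} = 0.086812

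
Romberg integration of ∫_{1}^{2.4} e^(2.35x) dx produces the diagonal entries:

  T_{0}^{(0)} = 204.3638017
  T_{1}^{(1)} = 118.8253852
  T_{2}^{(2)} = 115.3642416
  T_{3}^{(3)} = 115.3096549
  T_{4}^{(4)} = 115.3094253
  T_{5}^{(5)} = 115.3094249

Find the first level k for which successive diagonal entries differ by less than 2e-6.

k = 5

|T_{1}^{(1)} − T_{0}^{(0)}| = 85.5384165 ≥ 2e-6
|T_{2}^{(2)} − T_{1}^{(1)}| = 3.4611436 ≥ 2e-6
|T_{3}^{(3)} − T_{2}^{(2)}| = 0.0545867 ≥ 2e-6
|T_{4}^{(4)} − T_{3}^{(3)}| = 0.0002296 ≥ 2e-6
|T_{5}^{(5)} − T_{4}^{(4)}| = 0.0000004 < 2e-6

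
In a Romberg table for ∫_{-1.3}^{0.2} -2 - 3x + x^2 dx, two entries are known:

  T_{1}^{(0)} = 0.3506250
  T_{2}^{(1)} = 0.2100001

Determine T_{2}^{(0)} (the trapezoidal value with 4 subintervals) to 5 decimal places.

From T_{2}^{(1)} = (4·T_{2}^{(0)} − T_{1}^{(0)})/3, solve for T_{2}^{(0)}:
4·T_{2}^{(0)} = 3·0.2100001 + 0.3506250 = 0.9806253
T_{2}^{(0)} = 0.2451563

0.24516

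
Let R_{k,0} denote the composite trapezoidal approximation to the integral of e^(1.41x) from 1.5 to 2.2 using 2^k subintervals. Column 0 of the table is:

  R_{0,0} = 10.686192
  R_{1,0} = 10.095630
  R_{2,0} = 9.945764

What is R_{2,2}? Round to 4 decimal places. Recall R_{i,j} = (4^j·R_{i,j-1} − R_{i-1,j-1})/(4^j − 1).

Richardson extrapolation on the trapezoidal column (denominator 4−1=3):
R_{1,1} = 10.095630 + (10.095630 − 10.686192)/3 = 9.898776
R_{2,1} = (4·9.945764 − 10.095630) / 3 = 9.895809
R_{2,2} = (16·9.895809 − 9.898776) / 15 = 9.895611

9.8956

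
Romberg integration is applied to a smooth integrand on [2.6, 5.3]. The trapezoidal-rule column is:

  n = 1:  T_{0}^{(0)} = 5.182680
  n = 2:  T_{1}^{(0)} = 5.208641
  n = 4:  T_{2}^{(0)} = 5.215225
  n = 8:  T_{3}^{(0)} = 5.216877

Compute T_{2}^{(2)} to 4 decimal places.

Richardson extrapolation on the trapezoidal column (denominator 4−1=3):
T_{1}^{(1)} = 5.208641 + (5.208641 − 5.182680)/3 = 5.217295
T_{2}^{(1)} = (4·5.215225 − 5.208641) / 3 = 5.217420
T_{2}^{(2)} = (16·5.217420 − 5.217295) / 15 = 5.217428

5.2174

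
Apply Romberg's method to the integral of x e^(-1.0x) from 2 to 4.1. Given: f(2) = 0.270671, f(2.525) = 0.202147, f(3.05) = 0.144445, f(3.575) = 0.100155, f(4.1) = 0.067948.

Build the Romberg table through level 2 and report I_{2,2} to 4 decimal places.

I_{0,0} (trapezoid, 1 panel, h=2.1000): 0.355550
I_{1,0} (trapezoid, 2 panels, h=1.0500): 0.329442
I_{2,0} (trapezoid, 4 panels, h=0.5250): 0.323430
I_{1,1} = 0.329442 + (0.329442 − 0.355550)/3 = 0.320739
I_{2,1} = 0.323430 + (0.323430 − 0.329442)/3 = 0.321426
I_{2,2} = 0.321426 + (0.321426 − 0.320739)/15 = 0.321472

0.3215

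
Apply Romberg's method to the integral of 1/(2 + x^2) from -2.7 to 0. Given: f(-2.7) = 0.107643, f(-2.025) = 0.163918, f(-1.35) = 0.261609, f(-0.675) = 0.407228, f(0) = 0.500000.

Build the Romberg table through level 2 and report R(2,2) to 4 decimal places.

0.7701

R(0,0) (trapezoid, 1 panel, h=2.7000): 0.820318
R(1,0) (trapezoid, 2 panels, h=1.3500): 0.763331
R(2,0) (trapezoid, 4 panels, h=0.6750): 0.767189
R(1,1) = 0.763331 + (0.763331 − 0.820318)/3 = 0.744335
R(2,1) = 0.767189 + (0.767189 − 0.763331)/3 = 0.768475
R(2,2) = 0.768475 + (0.768475 − 0.744335)/15 = 0.770084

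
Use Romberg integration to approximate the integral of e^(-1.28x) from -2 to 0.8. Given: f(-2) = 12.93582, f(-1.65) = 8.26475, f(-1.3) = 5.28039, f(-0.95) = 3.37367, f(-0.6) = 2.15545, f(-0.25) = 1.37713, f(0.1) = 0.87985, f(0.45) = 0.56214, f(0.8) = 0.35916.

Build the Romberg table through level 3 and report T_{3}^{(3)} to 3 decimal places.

9.826

T_{0}^{(0)} (trapezoid, 1 panel, h=2.8000): 18.61297
T_{1}^{(0)} (trapezoid, 2 panels, h=1.4000): 12.32412
T_{2}^{(0)} (trapezoid, 4 panels, h=0.7000): 10.47423
T_{3}^{(0)} (trapezoid, 8 panels, h=0.3500): 9.98930
T_{1}^{(1)} = 12.32412 + (12.32412 − 18.61297)/3 = 10.22784
T_{2}^{(1)} = 10.47423 + (10.47423 − 12.32412)/3 = 9.85760
T_{3}^{(1)} = 9.98930 + (9.98930 − 10.47423)/3 = 9.82766
T_{2}^{(2)} = 9.85760 + (9.85760 − 10.22784)/15 = 9.83292
T_{3}^{(2)} = 9.82766 + (9.82766 − 9.85760)/15 = 9.82566
T_{3}^{(3)} = 9.82566 + (9.82566 − 9.83292)/63 = 9.82554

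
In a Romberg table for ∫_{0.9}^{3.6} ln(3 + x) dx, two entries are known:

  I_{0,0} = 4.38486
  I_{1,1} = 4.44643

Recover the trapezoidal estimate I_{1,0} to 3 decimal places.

4.431

From I_{1,1} = (4·I_{1,0} − I_{0,0})/3, solve for I_{1,0}:
4·I_{1,0} = 3·4.44643 + 4.38486 = 17.72415
I_{1,0} = 4.43104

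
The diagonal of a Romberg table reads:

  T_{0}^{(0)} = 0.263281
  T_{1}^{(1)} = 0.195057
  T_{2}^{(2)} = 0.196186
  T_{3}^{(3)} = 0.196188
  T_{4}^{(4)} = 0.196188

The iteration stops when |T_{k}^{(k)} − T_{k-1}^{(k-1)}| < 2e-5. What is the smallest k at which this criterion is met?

|T_{1}^{(1)} − T_{0}^{(0)}| = 0.068224 ≥ 2e-5
|T_{2}^{(2)} − T_{1}^{(1)}| = 0.001129 ≥ 2e-5
|T_{3}^{(3)} − T_{2}^{(2)}| = 0.000002 < 2e-5

k = 3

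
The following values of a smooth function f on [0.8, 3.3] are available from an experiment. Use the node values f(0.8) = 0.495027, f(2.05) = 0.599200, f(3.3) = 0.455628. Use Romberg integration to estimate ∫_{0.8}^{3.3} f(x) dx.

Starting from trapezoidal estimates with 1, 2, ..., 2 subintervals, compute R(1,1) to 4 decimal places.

1.3948

R(0,0) (trapezoid, 1 panel, h=2.5000): 1.188319
R(1,0) (trapezoid, 2 panels, h=1.2500): 1.343159
R(1,1) = 1.343159 + (1.343159 − 1.188319)/3 = 1.394772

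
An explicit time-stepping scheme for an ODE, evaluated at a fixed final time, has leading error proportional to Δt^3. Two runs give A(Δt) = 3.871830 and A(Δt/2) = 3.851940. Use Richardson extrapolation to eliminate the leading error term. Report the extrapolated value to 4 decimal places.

3.8491

The leading error scales as Δt^3; refining by a factor of 2 reduces it by 2^3 = 8.
Extrapolated value = (8·A(Δt/2) − A(Δt)) / (8 − 1)
= (8·3.851940 − 3.871830) / 7
= 26.943690 / 7 = 3.849099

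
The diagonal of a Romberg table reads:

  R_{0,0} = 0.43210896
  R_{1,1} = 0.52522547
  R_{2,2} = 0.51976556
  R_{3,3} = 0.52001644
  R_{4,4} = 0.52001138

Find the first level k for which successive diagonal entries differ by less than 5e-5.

k = 4

|R_{1,1} − R_{0,0}| = 0.09311651 ≥ 5e-5
|R_{2,2} − R_{1,1}| = 0.00545991 ≥ 5e-5
|R_{3,3} − R_{2,2}| = 0.00025088 ≥ 5e-5
|R_{4,4} − R_{3,3}| = 0.00000506 < 5e-5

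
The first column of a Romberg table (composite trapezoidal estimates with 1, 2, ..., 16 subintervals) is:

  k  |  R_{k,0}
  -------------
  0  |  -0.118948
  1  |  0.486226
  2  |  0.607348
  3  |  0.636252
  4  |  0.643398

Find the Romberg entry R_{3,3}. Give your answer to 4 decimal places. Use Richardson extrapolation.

0.6458

Richardson extrapolation on the trapezoidal column (denominator 4−1=3):
R_{1,1} = (4·0.486226 − (-0.118948)) / 3 = 0.687951
R_{2,1} = (4·0.607348 − 0.486226) / 3 = 0.647722
R_{3,1} = (4·0.636252 − 0.607348) / 3 = 0.645887
R_{2,2} = (16·0.647722 − 0.687951) / 15 = 0.645040
R_{3,2} = (16·0.645887 − 0.647722) / 15 = 0.645765
R_{3,3} = 0.645765 + (0.645765 − 0.645040)/63 = 0.645777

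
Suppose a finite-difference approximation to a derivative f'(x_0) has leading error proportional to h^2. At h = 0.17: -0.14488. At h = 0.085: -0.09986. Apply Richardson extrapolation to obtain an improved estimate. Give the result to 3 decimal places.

The leading error scales as h^2; refining by a factor of 2 reduces it by 2^2 = 4.
Extrapolated value = (4·A(h/2) − A(h)) / (4 − 1)
= (4·(-0.09986) − (-0.14488)) / 3
= -0.25456 / 3 = -0.08485

-0.085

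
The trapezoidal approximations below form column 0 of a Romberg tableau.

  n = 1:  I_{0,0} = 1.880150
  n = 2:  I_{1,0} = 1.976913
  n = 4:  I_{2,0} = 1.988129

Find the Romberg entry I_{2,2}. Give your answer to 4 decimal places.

Richardson extrapolation on the trapezoidal column (denominator 4−1=3):
I_{1,1} = 1.976913 + (1.976913 − 1.880150)/3 = 2.009167
I_{2,1} = 1.988129 + (1.988129 − 1.976913)/3 = 1.991868
I_{2,2} = (16·1.991868 − 2.009167) / 15 = 1.990715

1.9907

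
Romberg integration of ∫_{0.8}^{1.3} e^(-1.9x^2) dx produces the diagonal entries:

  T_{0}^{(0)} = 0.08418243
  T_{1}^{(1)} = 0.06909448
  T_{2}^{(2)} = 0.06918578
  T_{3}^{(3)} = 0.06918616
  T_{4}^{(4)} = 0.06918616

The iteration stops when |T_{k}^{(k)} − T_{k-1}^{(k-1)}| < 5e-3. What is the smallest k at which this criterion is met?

|T_{1}^{(1)} − T_{0}^{(0)}| = 0.01508795 ≥ 5e-3
|T_{2}^{(2)} − T_{1}^{(1)}| = 0.00009130 < 5e-3

k = 2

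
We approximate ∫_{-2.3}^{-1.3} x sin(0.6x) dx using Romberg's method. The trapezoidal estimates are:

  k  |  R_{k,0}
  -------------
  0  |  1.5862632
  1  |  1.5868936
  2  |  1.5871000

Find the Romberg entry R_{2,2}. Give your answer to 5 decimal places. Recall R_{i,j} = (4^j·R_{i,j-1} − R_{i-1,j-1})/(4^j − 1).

Richardson extrapolation on the trapezoidal column (denominator 4−1=3):
R_{1,1} = 1.5868936 + (1.5868936 − 1.5862632)/3 = 1.5871037
R_{2,1} = (4·1.5871000 − 1.5868936) / 3 = 1.5871688
R_{2,2} = (16·1.5871688 − 1.5871037) / 15 = 1.5871731

1.58717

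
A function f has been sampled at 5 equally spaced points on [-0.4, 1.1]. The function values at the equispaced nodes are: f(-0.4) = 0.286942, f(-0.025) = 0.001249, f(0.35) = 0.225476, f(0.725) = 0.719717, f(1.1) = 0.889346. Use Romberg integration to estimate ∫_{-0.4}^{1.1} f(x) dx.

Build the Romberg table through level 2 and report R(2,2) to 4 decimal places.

0.5668

R(0,0) (trapezoid, 1 panel, h=1.5000): 0.882216
R(1,0) (trapezoid, 2 panels, h=0.7500): 0.610215
R(2,0) (trapezoid, 4 panels, h=0.3750): 0.575470
R(1,1) = 0.610215 + (0.610215 − 0.882216)/3 = 0.519548
R(2,1) = 0.575470 + (0.575470 − 0.610215)/3 = 0.563888
R(2,2) = 0.563888 + (0.563888 − 0.519548)/15 = 0.566844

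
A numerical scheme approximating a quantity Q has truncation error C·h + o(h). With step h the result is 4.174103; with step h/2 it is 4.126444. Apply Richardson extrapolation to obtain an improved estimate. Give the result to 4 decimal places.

4.0788

The leading error scales as h; refining by a factor of 2 reduces it by 2^1 = 2.
Extrapolated value = (2·A(h/2) − A(h)) / (2 − 1)
= (2·4.126444 − 4.174103) / 1
= 4.078785 / 1 = 4.078785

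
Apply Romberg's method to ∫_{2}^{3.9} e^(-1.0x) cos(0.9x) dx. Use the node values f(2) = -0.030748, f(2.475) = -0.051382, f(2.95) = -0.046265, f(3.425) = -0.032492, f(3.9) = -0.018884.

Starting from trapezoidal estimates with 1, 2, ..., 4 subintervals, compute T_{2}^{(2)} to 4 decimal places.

T_{0}^{(0)} (trapezoid, 1 panel, h=1.9000): -0.047150
T_{1}^{(0)} (trapezoid, 2 panels, h=0.9500): -0.067527
T_{2}^{(0)} (trapezoid, 4 panels, h=0.4750): -0.073604
T_{1}^{(1)} = -0.067527 + (-0.067527 − (-0.047150))/3 = -0.074319
T_{2}^{(1)} = -0.073604 + (-0.073604 − (-0.067527))/3 = -0.075630
T_{2}^{(2)} = -0.075630 + (-0.075630 − (-0.074319))/15 = -0.075717

-0.0757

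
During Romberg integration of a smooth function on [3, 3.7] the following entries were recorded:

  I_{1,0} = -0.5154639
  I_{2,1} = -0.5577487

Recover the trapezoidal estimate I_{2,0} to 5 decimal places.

-0.54718

From I_{2,1} = (4·I_{2,0} − I_{1,0})/3, solve for I_{2,0}:
4·I_{2,0} = 3·(-0.5577487) + (-0.5154639) = -2.1887100
I_{2,0} = -0.5471775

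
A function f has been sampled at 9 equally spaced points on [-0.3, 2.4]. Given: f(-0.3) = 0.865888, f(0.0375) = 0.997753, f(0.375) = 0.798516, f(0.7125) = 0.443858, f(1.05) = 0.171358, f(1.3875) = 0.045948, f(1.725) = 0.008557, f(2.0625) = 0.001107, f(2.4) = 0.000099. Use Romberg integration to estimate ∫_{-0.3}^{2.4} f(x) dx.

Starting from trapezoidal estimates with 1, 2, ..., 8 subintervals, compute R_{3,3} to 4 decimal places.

R_{0,0} (trapezoid, 1 panel, h=2.7000): 1.169082
R_{1,0} (trapezoid, 2 panels, h=1.3500): 0.815875
R_{2,0} (trapezoid, 4 panels, h=0.6750): 0.952712
R_{3,0} (trapezoid, 8 panels, h=0.3375): 0.978781
R_{1,1} = 0.815875 + (0.815875 − 1.169082)/3 = 0.698139
R_{2,1} = 0.952712 + (0.952712 − 0.815875)/3 = 0.998324
R_{3,1} = 0.978781 + (0.978781 − 0.952712)/3 = 0.987471
R_{2,2} = 0.998324 + (0.998324 − 0.698139)/15 = 1.018336
R_{3,2} = 0.987471 + (0.987471 − 0.998324)/15 = 0.986747
R_{3,3} = 0.986747 + (0.986747 − 1.018336)/63 = 0.986246

0.9862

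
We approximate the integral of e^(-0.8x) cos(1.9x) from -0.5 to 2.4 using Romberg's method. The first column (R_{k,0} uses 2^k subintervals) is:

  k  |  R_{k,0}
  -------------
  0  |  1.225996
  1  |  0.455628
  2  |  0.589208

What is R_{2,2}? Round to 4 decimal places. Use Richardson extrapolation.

Richardson extrapolation on the trapezoidal column (denominator 4−1=3):
R_{1,1} = (4·0.455628 − 1.225996) / 3 = 0.198839
R_{2,1} = (4·0.589208 − 0.455628) / 3 = 0.633735
R_{2,2} = 0.633735 + (0.633735 − 0.198839)/15 = 0.662728

0.6627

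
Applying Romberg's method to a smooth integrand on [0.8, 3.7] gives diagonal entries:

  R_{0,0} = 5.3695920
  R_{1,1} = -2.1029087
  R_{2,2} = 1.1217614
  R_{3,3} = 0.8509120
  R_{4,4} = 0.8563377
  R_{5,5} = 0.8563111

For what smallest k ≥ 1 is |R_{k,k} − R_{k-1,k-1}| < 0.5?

|R_{1,1} − R_{0,0}| = 7.4725007 ≥ 0.5
|R_{2,2} − R_{1,1}| = 3.2246701 ≥ 0.5
|R_{3,3} − R_{2,2}| = 0.2708494 < 0.5

k = 3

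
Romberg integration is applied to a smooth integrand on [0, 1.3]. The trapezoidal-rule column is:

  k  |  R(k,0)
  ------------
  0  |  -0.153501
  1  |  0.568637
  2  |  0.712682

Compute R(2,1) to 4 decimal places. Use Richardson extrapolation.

0.7607

R(2,1) = (4·0.712682 − 0.568637) / 3 = 0.760697
(Column j=1 coincides with Simpson's rule on the same nodes.)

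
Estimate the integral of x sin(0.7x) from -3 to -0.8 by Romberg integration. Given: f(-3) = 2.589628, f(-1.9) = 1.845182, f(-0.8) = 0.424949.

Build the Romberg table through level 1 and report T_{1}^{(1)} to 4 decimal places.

T_{0}^{(0)} (trapezoid, 1 panel, h=2.2000): 3.316035
T_{1}^{(0)} (trapezoid, 2 panels, h=1.1000): 3.687718
T_{1}^{(1)} = 3.687718 + (3.687718 − 3.316035)/3 = 3.811612

3.8116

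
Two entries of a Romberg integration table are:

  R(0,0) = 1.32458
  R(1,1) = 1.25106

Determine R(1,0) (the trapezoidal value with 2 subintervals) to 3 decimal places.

1.269

From R(1,1) = (4·R(1,0) − R(0,0))/3, solve for R(1,0):
4·R(1,0) = 3·1.25106 + 1.32458 = 5.07776
R(1,0) = 1.26944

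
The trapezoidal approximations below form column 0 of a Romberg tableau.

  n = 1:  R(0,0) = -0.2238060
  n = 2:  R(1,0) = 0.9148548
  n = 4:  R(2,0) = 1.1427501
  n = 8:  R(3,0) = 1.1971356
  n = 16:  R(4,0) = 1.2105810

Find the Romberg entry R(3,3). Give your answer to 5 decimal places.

R(1,1) = (4·0.9148548 − (-0.2238060)) / 3 = 1.2944084
R(2,1) = (4·1.1427501 − 0.9148548) / 3 = 1.2187152
R(3,1) = (4·1.1971356 − 1.1427501) / 3 = 1.2152641
R(2,2) = 1.2187152 + (1.2187152 − 1.2944084)/15 = 1.2136690
R(3,2) = 1.2152641 + (1.2152641 − 1.2187152)/15 = 1.2150340
R(3,3) = 1.2150340 + (1.2150340 − 1.2136690)/63 = 1.2150557

1.21506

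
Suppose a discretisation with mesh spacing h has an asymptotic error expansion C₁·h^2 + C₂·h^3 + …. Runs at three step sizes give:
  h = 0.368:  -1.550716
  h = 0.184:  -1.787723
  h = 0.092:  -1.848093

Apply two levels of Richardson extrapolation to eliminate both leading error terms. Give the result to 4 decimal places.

First eliminate the h^2 term (factor 2^2 = 4):
  B₁ = (4·(-1.787723) − (-1.550716))/3 = -1.866725
  B₂ = (4·(-1.848093) − (-1.787723))/3 = -1.868216
Then eliminate the h^3 term (factor 2^3 = 8):
  (8·(-1.868216) − (-1.866725))/7 = -1.868429

-1.8684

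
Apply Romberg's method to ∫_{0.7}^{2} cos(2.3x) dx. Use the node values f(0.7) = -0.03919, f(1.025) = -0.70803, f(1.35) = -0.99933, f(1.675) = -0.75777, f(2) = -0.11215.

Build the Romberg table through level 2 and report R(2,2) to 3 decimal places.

R(0,0) (trapezoid, 1 panel, h=1.3000): -0.09837
R(1,0) (trapezoid, 2 panels, h=0.6500): -0.69875
R(2,0) (trapezoid, 4 panels, h=0.3250): -0.82576
R(1,1) = -0.69875 + (-0.69875 − (-0.09837))/3 = -0.89888
R(2,1) = -0.82576 + (-0.82576 − (-0.69875))/3 = -0.86810
R(2,2) = -0.86810 + (-0.86810 − (-0.89888))/15 = -0.86605

-0.866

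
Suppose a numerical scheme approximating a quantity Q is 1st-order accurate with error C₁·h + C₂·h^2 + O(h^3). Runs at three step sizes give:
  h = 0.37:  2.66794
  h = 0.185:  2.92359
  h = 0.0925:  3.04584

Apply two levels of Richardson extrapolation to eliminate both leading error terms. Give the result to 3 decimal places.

3.164

First eliminate the h term (factor 2^1 = 2):
  B₁ = (2·2.92359 − 2.66794)/1 = 3.17924
  B₂ = (2·3.04584 − 2.92359)/1 = 3.16809
Then eliminate the h^2 term (factor 2^2 = 4):
  (4·3.16809 − 3.17924)/3 = 3.16437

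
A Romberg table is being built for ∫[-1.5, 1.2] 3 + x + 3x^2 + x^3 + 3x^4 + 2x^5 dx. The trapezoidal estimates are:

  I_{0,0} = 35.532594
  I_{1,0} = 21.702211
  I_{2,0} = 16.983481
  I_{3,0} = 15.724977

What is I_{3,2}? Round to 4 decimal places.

I_{2,1} = 16.983481 + (16.983481 − 21.702211)/3 = 15.410571
I_{3,1} = 15.724977 + (15.724977 − 16.983481)/3 = 15.305476
I_{3,2} = (16·15.305476 − 15.410571) / 15 = 15.298470
(Column j=1 coincides with Simpson's rule on the same nodes.)

15.2985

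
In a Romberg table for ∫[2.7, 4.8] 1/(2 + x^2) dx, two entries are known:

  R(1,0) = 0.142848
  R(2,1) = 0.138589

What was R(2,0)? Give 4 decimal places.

0.1397

From R(2,1) = (4·R(2,0) − R(1,0))/3, solve for R(2,0):
4·R(2,0) = 3·0.138589 + 0.142848 = 0.558615
R(2,0) = 0.139654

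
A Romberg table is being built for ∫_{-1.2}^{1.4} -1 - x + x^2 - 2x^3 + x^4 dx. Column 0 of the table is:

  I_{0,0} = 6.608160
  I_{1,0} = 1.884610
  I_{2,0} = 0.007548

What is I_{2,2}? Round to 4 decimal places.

I_{1,1} = 1.884610 + (1.884610 − 6.608160)/3 = 0.310093
I_{2,1} = (4·0.007548 − 1.884610) / 3 = -0.618139
I_{2,2} = (16·(-0.618139) − 0.310093) / 15 = -0.680021

-0.6800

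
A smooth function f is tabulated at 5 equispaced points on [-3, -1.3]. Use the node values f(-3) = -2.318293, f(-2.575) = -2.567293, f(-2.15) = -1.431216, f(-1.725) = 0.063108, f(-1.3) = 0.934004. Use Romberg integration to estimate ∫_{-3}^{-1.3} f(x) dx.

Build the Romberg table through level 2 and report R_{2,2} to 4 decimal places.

-2.0211

R_{0,0} (trapezoid, 1 panel, h=1.7000): -1.176646
R_{1,0} (trapezoid, 2 panels, h=0.8500): -1.804856
R_{2,0} (trapezoid, 4 panels, h=0.4250): -1.966707
R_{1,1} = -1.804856 + (-1.804856 − (-1.176646))/3 = -2.014259
R_{2,1} = -1.966707 + (-1.966707 − (-1.804856))/3 = -2.020657
R_{2,2} = -2.020657 + (-2.020657 − (-2.014259))/15 = -2.021084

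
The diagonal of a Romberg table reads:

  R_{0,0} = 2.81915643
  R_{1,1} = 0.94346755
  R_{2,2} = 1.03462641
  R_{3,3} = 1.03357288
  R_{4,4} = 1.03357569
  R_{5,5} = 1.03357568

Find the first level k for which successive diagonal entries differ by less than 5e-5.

k = 4

|R_{1,1} − R_{0,0}| = 1.87568888 ≥ 5e-5
|R_{2,2} − R_{1,1}| = 0.09115886 ≥ 5e-5
|R_{3,3} − R_{2,2}| = 0.00105353 ≥ 5e-5
|R_{4,4} − R_{3,3}| = 0.00000281 < 5e-5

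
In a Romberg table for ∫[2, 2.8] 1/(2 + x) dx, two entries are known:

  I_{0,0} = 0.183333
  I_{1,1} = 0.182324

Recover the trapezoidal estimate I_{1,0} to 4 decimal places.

From I_{1,1} = (4·I_{1,0} − I_{0,0})/3, solve for I_{1,0}:
4·I_{1,0} = 3·0.182324 + 0.183333 = 0.730305
I_{1,0} = 0.182576

0.1826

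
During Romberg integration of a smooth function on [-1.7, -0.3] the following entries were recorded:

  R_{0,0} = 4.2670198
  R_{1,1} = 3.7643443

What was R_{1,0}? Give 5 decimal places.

3.89001

From R_{1,1} = (4·R_{1,0} − R_{0,0})/3, solve for R_{1,0}:
4·R_{1,0} = 3·3.7643443 + 4.2670198 = 15.5600527
R_{1,0} = 3.8900132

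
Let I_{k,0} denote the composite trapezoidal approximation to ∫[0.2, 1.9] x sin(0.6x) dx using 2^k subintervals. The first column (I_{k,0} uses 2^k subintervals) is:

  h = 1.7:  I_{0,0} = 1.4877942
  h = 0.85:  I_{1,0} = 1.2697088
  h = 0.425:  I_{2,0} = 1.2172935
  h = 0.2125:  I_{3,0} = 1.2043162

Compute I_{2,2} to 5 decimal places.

1.20001

I_{1,1} = 1.2697088 + (1.2697088 − 1.4877942)/3 = 1.1970137
I_{2,1} = (4·1.2172935 − 1.2697088) / 3 = 1.1998217
I_{2,2} = 1.1998217 + (1.1998217 − 1.1970137)/15 = 1.2000089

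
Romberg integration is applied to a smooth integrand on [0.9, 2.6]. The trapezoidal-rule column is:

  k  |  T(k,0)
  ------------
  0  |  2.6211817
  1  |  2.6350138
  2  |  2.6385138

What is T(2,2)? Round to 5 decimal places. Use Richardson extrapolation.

T(1,1) = 2.6350138 + (2.6350138 − 2.6211817)/3 = 2.6396245
T(2,1) = (4·2.6385138 − 2.6350138) / 3 = 2.6396805
T(2,2) = 2.6396805 + (2.6396805 − 2.6396245)/15 = 2.6396842
(Column j=1 coincides with Simpson's rule on the same nodes.)

2.63968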